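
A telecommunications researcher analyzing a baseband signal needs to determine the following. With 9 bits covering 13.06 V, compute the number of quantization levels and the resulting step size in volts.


Step 1 — number of quantization levels:
L = 2^N = 2^9 = 512

Step 2 — LSB step size:
delta = Vfs / L
      = 13.06 / 512
      = 0.02550781 V

Levels = 512; step size = 0.02550781 V


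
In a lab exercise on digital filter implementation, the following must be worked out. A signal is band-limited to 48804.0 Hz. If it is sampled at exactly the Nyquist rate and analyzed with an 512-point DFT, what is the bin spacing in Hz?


Step 1 — Nyquist sampling rate:
fs = 2 * fmax = 2 * 48804.0 = 97608.0 Hz

Step 2 — DFT bin spacing:
df = fs / N = 97608.0 / 512 = 190.6406 Hz

190.6406 Hz


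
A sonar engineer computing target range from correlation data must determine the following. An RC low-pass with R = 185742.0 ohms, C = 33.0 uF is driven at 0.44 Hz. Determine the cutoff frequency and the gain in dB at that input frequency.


Step 1 — cutoff frequency:
fc = 1 / (2*pi*R*C)
C = 33.0 uF = 3.3e-05 F
fc = 1 / (2*pi*185742.0*3.3e-05)
   = 0.0259655 Hz

Step 2 — magnitude at f = 0.44 Hz:
|H(f)| = 1 / sqrt(1 + (f/fc)^2)
f/fc = 0.44 / 0.0259655 = 16.945562
|H| = 1 / sqrt(1 + 287.152071) = 0.05891
|H|_dB = 20*log10(0.05891) = -24.6 dB

fc = 0.0259655 Hz; |H(0.44 Hz)| = -24.6 dB


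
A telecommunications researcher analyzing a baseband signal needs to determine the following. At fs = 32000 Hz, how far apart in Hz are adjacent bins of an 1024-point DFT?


DFT frequency resolution:
df = fs / N
   = 32000 / 1024
   = 31.25 Hz

31.25 Hz


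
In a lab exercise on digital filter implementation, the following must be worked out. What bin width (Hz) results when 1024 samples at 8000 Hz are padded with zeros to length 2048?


Frequency resolution after zero-padding:
N_padded = 1024 * 2 = 2048
df = fs / N_padded
   = 8000 / 2048
   = 3.9062 Hz

3.9062 Hz


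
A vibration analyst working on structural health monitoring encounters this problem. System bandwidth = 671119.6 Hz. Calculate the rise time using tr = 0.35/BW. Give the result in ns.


Rise time from bandwidth relationship:
tr = 0.35 / BW
   = 0.35 / 671119.6
   = 5.215165821e-07 s
   = 521.5166 ns

521.5166 ns


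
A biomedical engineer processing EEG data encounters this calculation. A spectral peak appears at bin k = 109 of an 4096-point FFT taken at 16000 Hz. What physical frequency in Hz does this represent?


Frequency of DFT bin k:
f_k = k * fs / N
    = 109 * 16000 / 4096
    = 1744000 / 4096
    = 425.781 Hz

425.781 Hz


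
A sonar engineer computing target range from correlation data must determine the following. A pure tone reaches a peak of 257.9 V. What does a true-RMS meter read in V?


RMS voltage for a sinusoidal waveform:
V_rms = V_peak / sqrt(2)
      = 257.9 / 1.414214
      = 182.363 V

182.363 V


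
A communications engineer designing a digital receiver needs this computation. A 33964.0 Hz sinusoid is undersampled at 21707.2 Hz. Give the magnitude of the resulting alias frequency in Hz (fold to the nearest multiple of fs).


Compute the nearest integer multiple of fs to the signal:
n = round(33964.0 / 21707.2) = 2
f_alias = |33964.0 - 2 * 21707.2|
        = |33964.0 - 43414.4|
        = 9450.4 Hz

9450.4


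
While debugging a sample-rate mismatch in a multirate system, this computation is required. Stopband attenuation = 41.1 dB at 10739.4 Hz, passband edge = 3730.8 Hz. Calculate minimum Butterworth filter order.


Butterworth filter order formula:
n = log10(10^(A/10) - 1) / (2 * log10(f_stop/f_pass))
10^(41.1/10) - 1 = 12881.4955
f_stop/f_pass = 10739.4 / 3730.8 = 2.8786
n = 4.4754 -> ceil = 5

5


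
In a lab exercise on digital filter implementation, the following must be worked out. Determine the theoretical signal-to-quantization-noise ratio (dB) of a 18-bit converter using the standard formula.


Theoretical SNR for a full-scale sinusoid:
SNR = 6.02 * N + 1.76
    = 6.02 * 18 + 1.76
    = 108.36 + 1.76
    = 110.12 dB

110.12 dB


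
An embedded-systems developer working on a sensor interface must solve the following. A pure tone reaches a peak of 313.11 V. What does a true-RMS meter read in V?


RMS voltage for a sinusoidal waveform:
V_rms = V_peak / sqrt(2)
      = 313.11 / 1.414214
      = 221.402 V

221.402 V


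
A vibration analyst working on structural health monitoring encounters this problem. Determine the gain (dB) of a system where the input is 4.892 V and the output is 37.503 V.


Voltage gain in dB:
G = 20 * log10(Vout / Vin)
  = 20 * log10(37.503 / 4.892)
  = 20 * log10(7.66619)
  = 20 * 0.88458
  = 17.69 dB

17.69 dB


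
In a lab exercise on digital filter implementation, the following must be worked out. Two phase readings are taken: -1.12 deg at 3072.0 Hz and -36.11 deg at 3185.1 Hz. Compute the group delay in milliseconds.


Group delay from phase difference:
tau = -d(phi)/d(omega)
d(phi) = -34.99 deg = -0.610691 rad
d(omega) = 2*pi*(3185.1 - 3072.0) = 710.6283 rad/s
tau = -(-0.610691) / 710.6283
    = 0.8594 ms

0.8594 ms


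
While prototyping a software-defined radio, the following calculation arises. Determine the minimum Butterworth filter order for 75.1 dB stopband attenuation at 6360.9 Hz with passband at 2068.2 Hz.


Butterworth filter order formula:
n = log10(10^(A/10) - 1) / (2 * log10(f_stop/f_pass))
10^(75.1/10) - 1 = 32359364.693
f_stop/f_pass = 6360.9 / 2068.2 = 3.0756
n = 7.6958 -> ceil = 8

8


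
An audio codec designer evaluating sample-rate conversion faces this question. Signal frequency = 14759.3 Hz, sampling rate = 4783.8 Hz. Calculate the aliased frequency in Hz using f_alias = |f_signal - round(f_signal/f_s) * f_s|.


Compute the nearest integer multiple of fs to the signal:
n = round(14759.3 / 4783.8) = 3
f_alias = |14759.3 - 3 * 4783.8|
        = |14759.3 - 14351.4|
        = 407.9 Hz

407.9


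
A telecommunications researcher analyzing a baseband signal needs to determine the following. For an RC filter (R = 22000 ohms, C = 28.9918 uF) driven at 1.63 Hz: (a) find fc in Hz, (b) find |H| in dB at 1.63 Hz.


Step 1 — cutoff frequency:
fc = 1 / (2*pi*R*C)
C = 28.9918 uF = 2.89918e-05 F
fc = 1 / (2*pi*22000*2.89918e-05)
   = 0.24953 Hz

Step 2 — magnitude at f = 1.63 Hz:
|H(f)| = 1 / sqrt(1 + (f/fc)^2)
f/fc = 1.63 / 0.24953 = 6.532281
|H| = 1 / sqrt(1 + 42.670695) = 0.151323
|H|_dB = 20*log10(0.151323) = -16.4 dB

fc = 0.24953 Hz; |H(1.63 Hz)| = -16.4 dB


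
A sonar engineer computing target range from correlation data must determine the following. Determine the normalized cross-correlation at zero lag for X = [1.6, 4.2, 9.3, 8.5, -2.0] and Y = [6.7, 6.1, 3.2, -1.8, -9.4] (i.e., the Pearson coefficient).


Pearson correlation coefficient (population):
r = cov(X,Y) / (std(X) * std(Y))
Mean X = 4.32, Mean Y = 0.96
Cov(X,Y) = 9.7728
Std(X) = 4.233863, Std(Y) = 5.988856
r = 0.3854

0.3854


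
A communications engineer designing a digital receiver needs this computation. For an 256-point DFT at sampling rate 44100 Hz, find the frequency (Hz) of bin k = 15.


Frequency of DFT bin k:
f_k = k * fs / N
    = 15 * 44100 / 256
    = 661500 / 256
    = 2583.984 Hz

2583.984 Hz


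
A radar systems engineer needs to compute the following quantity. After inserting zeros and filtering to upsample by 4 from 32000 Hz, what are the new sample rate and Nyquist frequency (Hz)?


Step 1 — output sample rate after interpolation by L:
fs_out = L * fs_in = 4 * 32000 = 128000 Hz

Step 2 — Nyquist frequency of the output stream:
f_Nyq = fs_out / 2 = 128000 / 2 = 64000.0 Hz

fs_out = 128000 Hz; f_Nyquist = 64000.0 Hz


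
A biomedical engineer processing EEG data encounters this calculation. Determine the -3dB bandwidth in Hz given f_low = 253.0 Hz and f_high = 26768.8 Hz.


Bandwidth is the difference of -3dB frequencies:
BW = f_high - f_low
   = 26768.8 - 253.0
   = 26515.8 Hz

26515.8 Hz


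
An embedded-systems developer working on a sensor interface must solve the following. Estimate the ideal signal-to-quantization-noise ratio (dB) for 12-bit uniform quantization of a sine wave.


Theoretical SNR for a full-scale sinusoid:
SNR = 6.02 * N + 1.76
    = 6.02 * 12 + 1.76
    = 72.24 + 1.76
    = 74.0 dB

74.0 dB


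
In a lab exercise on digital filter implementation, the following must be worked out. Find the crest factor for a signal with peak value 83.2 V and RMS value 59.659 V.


Crest factor is the ratio of peak to RMS:
CF = V_peak / V_rms
   = 83.2 / 59.659
   = 1.3946

1.3946


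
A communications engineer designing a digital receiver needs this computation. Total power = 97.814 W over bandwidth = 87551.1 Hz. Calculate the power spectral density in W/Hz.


Power spectral density:
PSD = P / BW
    = 97.814 / 87551.1
    = 0.00111722 W/Hz

0.00111722 W/Hz


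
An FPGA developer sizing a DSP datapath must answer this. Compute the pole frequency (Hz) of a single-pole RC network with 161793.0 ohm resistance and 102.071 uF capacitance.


Cutoff frequency of a first-order RC filter:
fc = 1 / (2 * pi * R * C)
C = 102.071 uF = 0.000102071 F
fc = 1 / (2 * pi * 161793.0 * 0.000102071)
   = 1 / 103.76286769469
   = 0.009637 Hz

0.009637 Hz


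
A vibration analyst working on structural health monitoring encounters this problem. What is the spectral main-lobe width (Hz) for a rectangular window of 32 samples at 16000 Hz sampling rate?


Main lobe width for a rectangular window:
Width = 2 * fs / N
      = 2 * 16000 / 32
      = 32000 / 32
      = 1000.0 Hz

1000.0 Hz


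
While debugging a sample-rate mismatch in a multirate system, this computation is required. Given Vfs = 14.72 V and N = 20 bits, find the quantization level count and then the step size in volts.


Step 1 — number of quantization levels:
L = 2^N = 2^20 = 1048576

Step 2 — LSB step size:
delta = Vfs / L
      = 14.72 / 1048576
      = 1.404e-05 V

Levels = 1048576; step size = 1.404e-05 V


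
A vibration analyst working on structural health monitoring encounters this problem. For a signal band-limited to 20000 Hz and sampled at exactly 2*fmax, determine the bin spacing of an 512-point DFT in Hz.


Step 1 — Nyquist sampling rate:
fs = 2 * fmax = 2 * 20000 = 40000 Hz

Step 2 — DFT bin spacing:
df = fs / N = 40000 / 512 = 78.125 Hz

78.125 Hz


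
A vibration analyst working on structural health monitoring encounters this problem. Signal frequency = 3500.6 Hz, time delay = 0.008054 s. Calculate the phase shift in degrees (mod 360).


Phase shift from frequency and time delay:
phi = 360 * f * t_delay
    = 360 * 3500.6 * 0.008054
    = 10149.78 degrees
    mod 360 = 69.78 degrees

69.78 degrees


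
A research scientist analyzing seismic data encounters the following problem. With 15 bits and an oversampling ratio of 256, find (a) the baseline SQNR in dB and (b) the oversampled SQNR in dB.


Step 1 — baseline SQNR at Nyquist:
SQNR_base = 6.02*N + 1.76
          = 6.02*15 + 1.76
          = 92.06 dB

Step 2 — oversampling processing gain:
G = 10*log10(OSR) = 10*log10(256) = 24.08 dB

Step 3 — total:
SQNR_total = 92.06 + 24.08 = 116.14 dB

Base SQNR = 92.06 dB; oversampled SQNR = 116.14 dB


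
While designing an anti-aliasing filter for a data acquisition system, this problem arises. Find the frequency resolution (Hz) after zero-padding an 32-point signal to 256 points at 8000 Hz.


Frequency resolution after zero-padding:
N_padded = 32 * 8 = 256
df = fs / N_padded
   = 8000 / 256
   = 31.25 Hz

31.25 Hz


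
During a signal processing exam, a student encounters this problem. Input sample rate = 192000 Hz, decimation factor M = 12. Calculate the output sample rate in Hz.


Decimation reduces the sample rate:
fs_out = fs_in / M
       = 192000 / 12
       = 16000.0 Hz

16000.0 Hz


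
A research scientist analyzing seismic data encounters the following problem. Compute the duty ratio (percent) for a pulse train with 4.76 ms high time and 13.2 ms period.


Duty cycle as a percentage:
DC = (t_on / T) * 100
   = (4.76 / 13.2) * 100
   = 0.360606 * 100
   = 36.06 %

36.06 %


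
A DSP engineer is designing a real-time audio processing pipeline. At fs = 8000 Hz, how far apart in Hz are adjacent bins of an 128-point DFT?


DFT frequency resolution:
df = fs / N
   = 8000 / 128
   = 62.5 Hz

62.5 Hz


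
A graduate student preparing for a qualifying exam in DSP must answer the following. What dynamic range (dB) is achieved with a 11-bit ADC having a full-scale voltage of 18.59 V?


Dynamic range from full-scale to LSB:
V_min = V_max / 2^bits = 18.59 / 2^11
DR = 20 * log10(V_max / V_min)
   = 20 * log10(2^11)
   = 20 * 11 * log10(2)
   = 66.23 dB

66.23 dB


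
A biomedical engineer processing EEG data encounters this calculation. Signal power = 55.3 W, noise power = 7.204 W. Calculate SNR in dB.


SNR in decibels:
SNR = 10 * log10(Ps / Pn)
    = 10 * log10(55.3 / 7.204)
    = 10 * log10(7.6763)
    = 10 * 0.8852
    = 8.85 dB

8.85 dB


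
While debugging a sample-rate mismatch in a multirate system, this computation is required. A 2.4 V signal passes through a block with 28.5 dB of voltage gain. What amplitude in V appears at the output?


Output voltage from dB gain:
V_out = V_in * 10^(gain_dB / 20)
      = 2.4 * 10^(28.5 / 20)
      = 2.4 * 26.607251
      = 63.8574 V

63.8574 V


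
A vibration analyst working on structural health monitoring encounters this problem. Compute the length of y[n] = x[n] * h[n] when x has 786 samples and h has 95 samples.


Linear convolution output length:
L = N + M - 1
  = 786 + 95 - 1
  = 880 samples

880


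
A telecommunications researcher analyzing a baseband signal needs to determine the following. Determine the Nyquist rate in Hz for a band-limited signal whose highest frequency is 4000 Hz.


The Nyquist rate is twice the maximum frequency component.
fs_min = 2 * fmax
      = 2 * 4000
      = 8000 Hz

8000


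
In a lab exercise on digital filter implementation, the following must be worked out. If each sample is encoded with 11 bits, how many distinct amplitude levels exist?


Number of quantization levels = 2^N
= 2^11
= 2048

2048


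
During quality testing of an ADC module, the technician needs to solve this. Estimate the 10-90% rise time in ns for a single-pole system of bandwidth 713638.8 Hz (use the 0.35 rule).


Rise time from bandwidth relationship:
tr = 0.35 / BW
   = 0.35 / 713638.8
   = 4.904441855e-07 s
   = 490.4442 ns

490.4442 ns


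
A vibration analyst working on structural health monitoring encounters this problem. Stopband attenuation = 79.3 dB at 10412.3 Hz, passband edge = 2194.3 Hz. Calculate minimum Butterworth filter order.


Butterworth filter order formula:
n = log10(10^(A/10) - 1) / (2 * log10(f_stop/f_pass))
10^(79.3/10) - 1 = 85113802.8202
f_stop/f_pass = 10412.3 / 2194.3 = 4.7452
n = 5.8632 -> ceil = 6

6


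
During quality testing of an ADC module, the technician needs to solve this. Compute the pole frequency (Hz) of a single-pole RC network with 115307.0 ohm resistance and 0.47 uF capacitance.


Cutoff frequency of a first-order RC filter:
fc = 1 / (2 * pi * R * C)
C = 0.47 uF = 4.7e-07 F
fc = 1 / (2 * pi * 115307.0 * 4.7e-07)
   = 1 / 0.34051276666103
   = 2.936747 Hz

2.936747 Hz


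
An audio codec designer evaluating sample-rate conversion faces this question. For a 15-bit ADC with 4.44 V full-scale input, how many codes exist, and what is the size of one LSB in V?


Step 1 — number of quantization levels:
L = 2^N = 2^15 = 32768

Step 2 — LSB step size:
delta = Vfs / L
      = 4.44 / 32768
      = 0.0001355 V

Levels = 32768; step size = 0.0001355 V


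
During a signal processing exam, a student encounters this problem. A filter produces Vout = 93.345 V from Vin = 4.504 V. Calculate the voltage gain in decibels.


Voltage gain in dB:
G = 20 * log10(Vout / Vin)
  = 20 * log10(93.345 / 4.504)
  = 20 * log10(20.724911)
  = 20 * 1.316493
  = 26.33 dB

26.33 dB


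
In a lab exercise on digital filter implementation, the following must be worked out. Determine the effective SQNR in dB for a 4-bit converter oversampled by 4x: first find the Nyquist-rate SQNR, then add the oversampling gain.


Step 1 — baseline SQNR at Nyquist:
SQNR_base = 6.02*N + 1.76
          = 6.02*4 + 1.76
          = 25.84 dB

Step 2 — oversampling processing gain:
G = 10*log10(OSR) = 10*log10(4) = 6.02 dB

Step 3 — total:
SQNR_total = 25.84 + 6.02 = 31.86 dB

Base SQNR = 25.84 dB; oversampled SQNR = 31.86 dB


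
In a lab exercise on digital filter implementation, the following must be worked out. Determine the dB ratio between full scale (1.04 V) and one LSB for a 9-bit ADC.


Dynamic range from full-scale to LSB:
V_min = V_max / 2^bits = 1.04 / 2^9
DR = 20 * log10(V_max / V_min)
   = 20 * log10(2^9)
   = 20 * 9 * log10(2)
   = 54.19 dB

54.19 dB


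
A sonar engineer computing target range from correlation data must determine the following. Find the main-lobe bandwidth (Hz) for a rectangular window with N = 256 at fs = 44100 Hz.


Main lobe width for a rectangular window:
Width = 2 * fs / N
      = 2 * 44100 / 256
      = 88200 / 256
      = 344.531 Hz

344.531 Hz


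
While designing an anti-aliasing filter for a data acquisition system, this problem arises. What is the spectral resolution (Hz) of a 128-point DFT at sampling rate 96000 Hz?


DFT frequency resolution:
df = fs / N
   = 96000 / 128
   = 750.0 Hz

750.0 Hz


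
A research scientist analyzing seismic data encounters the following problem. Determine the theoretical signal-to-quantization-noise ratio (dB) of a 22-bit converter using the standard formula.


Theoretical SNR for a full-scale sinusoid:
SNR = 6.02 * N + 1.76
    = 6.02 * 22 + 1.76
    = 132.44 + 1.76
    = 134.2 dB

134.2 dB


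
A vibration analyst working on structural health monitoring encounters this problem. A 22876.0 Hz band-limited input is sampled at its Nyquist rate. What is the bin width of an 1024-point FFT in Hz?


Step 1 — Nyquist sampling rate:
fs = 2 * fmax = 2 * 22876.0 = 45752.0 Hz

Step 2 — DFT bin spacing:
df = fs / N = 45752.0 / 1024 = 44.6797 Hz

44.6797 Hz


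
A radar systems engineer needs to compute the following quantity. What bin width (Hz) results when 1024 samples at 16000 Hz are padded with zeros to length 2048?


Frequency resolution after zero-padding:
N_padded = 1024 * 2 = 2048
df = fs / N_padded
   = 16000 / 2048
   = 7.8125 Hz

7.8125 Hz


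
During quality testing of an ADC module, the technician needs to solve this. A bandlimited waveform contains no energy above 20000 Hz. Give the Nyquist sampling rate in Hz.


The Nyquist rate is twice the maximum frequency component.
fs_min = 2 * fmax
      = 2 * 20000
      = 40000 Hz

40000


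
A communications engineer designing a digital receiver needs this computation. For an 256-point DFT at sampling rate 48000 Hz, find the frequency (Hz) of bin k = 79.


Frequency of DFT bin k:
f_k = k * fs / N
    = 79 * 48000 / 256
    = 3792000 / 256
    = 14812.5 Hz

14812.5 Hz


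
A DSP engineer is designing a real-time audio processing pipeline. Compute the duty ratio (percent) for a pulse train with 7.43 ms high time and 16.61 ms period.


Duty cycle as a percentage:
DC = (t_on / T) * 100
   = (7.43 / 16.61) * 100
   = 0.447321 * 100
   = 44.73 %

44.73 %


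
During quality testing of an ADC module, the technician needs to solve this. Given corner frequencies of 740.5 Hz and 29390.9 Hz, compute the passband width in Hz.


Bandwidth is the difference of -3dB frequencies:
BW = f_high - f_low
   = 29390.9 - 740.5
   = 28650.4 Hz

28650.4 Hz


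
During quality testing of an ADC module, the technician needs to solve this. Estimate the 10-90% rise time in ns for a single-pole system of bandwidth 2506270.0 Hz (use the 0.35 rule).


Rise time from bandwidth relationship:
tr = 0.35 / BW
   = 0.35 / 2506270.0
   = 1.396497584e-07 s
   = 139.6498 ns

139.6498 ns


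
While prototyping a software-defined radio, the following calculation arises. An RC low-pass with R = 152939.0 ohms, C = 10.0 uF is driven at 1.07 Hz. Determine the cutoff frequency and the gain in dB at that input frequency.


Step 1 — cutoff frequency:
fc = 1 / (2*pi*R*C)
C = 10.0 uF = 1e-05 F
fc = 1 / (2*pi*152939.0*1e-05)
   = 0.104064 Hz

Step 2 — magnitude at f = 1.07 Hz:
|H(f)| = 1 / sqrt(1 + (f/fc)^2)
f/fc = 1.07 / 0.104064 = 10.282134
|H| = 1 / sqrt(1 + 105.72228) = 0.0967994
|H|_dB = 20*log10(0.0967994) = -20.28 dB

fc = 0.104064 Hz; |H(1.07 Hz)| = -20.28 dB


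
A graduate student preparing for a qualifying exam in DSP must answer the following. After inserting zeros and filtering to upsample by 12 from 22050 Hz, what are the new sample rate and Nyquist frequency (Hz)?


Step 1 — output sample rate after interpolation by L:
fs_out = L * fs_in = 12 * 22050 = 264600 Hz

Step 2 — Nyquist frequency of the output stream:
f_Nyq = fs_out / 2 = 264600 / 2 = 132300.0 Hz

fs_out = 264600 Hz; f_Nyquist = 132300.0 Hz


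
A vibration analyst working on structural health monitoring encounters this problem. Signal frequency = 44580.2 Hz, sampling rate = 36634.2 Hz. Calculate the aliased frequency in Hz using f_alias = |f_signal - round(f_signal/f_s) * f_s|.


Compute the nearest integer multiple of fs to the signal:
n = round(44580.2 / 36634.2) = 1
f_alias = |44580.2 - 1 * 36634.2|
        = |44580.2 - 36634.2|
        = 7946.0 Hz

7946.0


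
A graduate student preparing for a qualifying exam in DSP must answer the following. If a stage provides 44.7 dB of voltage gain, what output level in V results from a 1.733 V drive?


Output voltage from dB gain:
V_out = V_in * 10^(gain_dB / 20)
      = 1.733 * 10^(44.7 / 20)
      = 1.733 * 171.790839
      = 297.7135 V

297.7135 V


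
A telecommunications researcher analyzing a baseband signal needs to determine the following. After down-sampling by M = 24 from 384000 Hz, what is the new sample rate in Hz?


Decimation reduces the sample rate:
fs_out = fs_in / M
       = 384000 / 24
       = 16000.0 Hz

16000.0 Hz


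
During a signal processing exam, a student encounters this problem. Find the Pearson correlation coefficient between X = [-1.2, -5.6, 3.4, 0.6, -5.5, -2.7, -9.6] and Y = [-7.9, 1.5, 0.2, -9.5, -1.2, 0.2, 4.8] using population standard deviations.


Pearson correlation coefficient (population):
r = cov(X,Y) / (std(X) * std(Y))
Mean X = -2.9429, Mean Y = -1.7
Cov(X,Y) = -11.282857
Std(X) = 4.031964, Std(Y) = 4.769546
r = -0.5867

-0.5867


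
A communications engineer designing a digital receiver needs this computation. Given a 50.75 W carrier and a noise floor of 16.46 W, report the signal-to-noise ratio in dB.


SNR in decibels:
SNR = 10 * log10(Ps / Pn)
    = 10 * log10(50.75 / 16.46)
    = 10 * log10(3.0832)
    = 10 * 0.489
    = 4.89 dB

4.89 dB


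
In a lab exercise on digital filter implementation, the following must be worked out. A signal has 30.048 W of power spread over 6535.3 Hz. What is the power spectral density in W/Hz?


Power spectral density:
PSD = P / BW
    = 30.048 / 6535.3
    = 0.0045978 W/Hz

0.0045978 W/Hz


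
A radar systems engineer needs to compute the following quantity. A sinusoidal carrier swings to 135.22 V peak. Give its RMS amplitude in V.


RMS voltage for a sinusoidal waveform:
V_rms = V_peak / sqrt(2)
      = 135.22 / 1.414214
      = 95.615 V

95.615 V


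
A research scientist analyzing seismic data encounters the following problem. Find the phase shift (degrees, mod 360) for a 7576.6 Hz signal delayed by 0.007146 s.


Phase shift from frequency and time delay:
phi = 360 * f * t_delay
    = 360 * 7576.6 * 0.007146
    = 19491.26 degrees
    mod 360 = 51.26 degrees

51.26 degrees


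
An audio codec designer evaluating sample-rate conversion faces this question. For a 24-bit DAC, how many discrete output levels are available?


Number of quantization levels = 2^N
= 2^24
= 16777216

16777216


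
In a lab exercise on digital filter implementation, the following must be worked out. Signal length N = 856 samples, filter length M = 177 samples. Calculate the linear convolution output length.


Linear convolution output length:
L = N + M - 1
  = 856 + 177 - 1
  = 1032 samples

1032


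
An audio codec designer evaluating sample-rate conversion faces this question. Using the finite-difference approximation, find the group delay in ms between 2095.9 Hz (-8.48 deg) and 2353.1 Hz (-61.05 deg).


Group delay from phase difference:
tau = -d(phi)/d(omega)
d(phi) = -52.57 deg = -0.91752 rad
d(omega) = 2*pi*(2353.1 - 2095.9) = 1616.0353 rad/s
tau = -(-0.91752) / 1616.0353
    = 0.5678 ms

0.5678 ms


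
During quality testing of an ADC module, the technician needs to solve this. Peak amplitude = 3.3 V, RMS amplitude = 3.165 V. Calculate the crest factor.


Crest factor is the ratio of peak to RMS:
CF = V_peak / V_rms
   = 3.3 / 3.165
   = 1.0427

1.0427


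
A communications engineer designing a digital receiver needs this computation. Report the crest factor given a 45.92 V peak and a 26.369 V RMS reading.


Crest factor is the ratio of peak to RMS:
CF = V_peak / V_rms
   = 45.92 / 26.369
   = 1.7414

1.7414


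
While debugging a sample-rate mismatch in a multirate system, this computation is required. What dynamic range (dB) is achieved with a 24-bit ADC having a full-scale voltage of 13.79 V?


Dynamic range from full-scale to LSB:
V_min = V_max / 2^bits = 13.79 / 2^24
DR = 20 * log10(V_max / V_min)
   = 20 * log10(2^24)
   = 20 * 24 * log10(2)
   = 144.49 dB

144.49 dB


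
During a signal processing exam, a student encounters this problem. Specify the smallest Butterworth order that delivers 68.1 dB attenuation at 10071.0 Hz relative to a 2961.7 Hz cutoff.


Butterworth filter order formula:
n = log10(10^(A/10) - 1) / (2 * log10(f_stop/f_pass))
10^(68.1/10) - 1 = 6456541.2903
f_stop/f_pass = 10071.0 / 2961.7 = 3.4004
n = 6.406 -> ceil = 7

7


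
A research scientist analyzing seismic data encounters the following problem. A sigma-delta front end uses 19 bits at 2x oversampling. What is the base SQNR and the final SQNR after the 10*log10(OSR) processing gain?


Step 1 — baseline SQNR at Nyquist:
SQNR_base = 6.02*N + 1.76
          = 6.02*19 + 1.76
          = 116.14 dB

Step 2 — oversampling processing gain:
G = 10*log10(OSR) = 10*log10(2) = 3.01 dB

Step 3 — total:
SQNR_total = 116.14 + 3.01 = 119.15 dB

Base SQNR = 116.14 dB; oversampled SQNR = 119.15 dB


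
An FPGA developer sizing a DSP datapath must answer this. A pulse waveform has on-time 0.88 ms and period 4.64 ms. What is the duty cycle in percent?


Duty cycle as a percentage:
DC = (t_on / T) * 100
   = (0.88 / 4.64) * 100
   = 0.189655 * 100
   = 18.97 %

18.97 %


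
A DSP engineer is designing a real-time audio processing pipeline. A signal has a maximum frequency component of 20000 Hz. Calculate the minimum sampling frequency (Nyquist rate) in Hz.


The Nyquist rate is twice the maximum frequency component.
fs_min = 2 * fmax
      = 2 * 20000
      = 40000 Hz

40000


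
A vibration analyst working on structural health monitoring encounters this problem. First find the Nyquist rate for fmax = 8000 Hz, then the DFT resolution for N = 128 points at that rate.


Step 1 — Nyquist sampling rate:
fs = 2 * fmax = 2 * 8000 = 16000 Hz

Step 2 — DFT bin spacing:
df = fs / N = 16000 / 128 = 125.0 Hz

125.0 Hz


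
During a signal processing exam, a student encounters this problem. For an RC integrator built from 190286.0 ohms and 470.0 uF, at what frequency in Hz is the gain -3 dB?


Cutoff frequency of a first-order RC filter:
fc = 1 / (2 * pi * R * C)
C = 470.0 uF = 0.00047 F
fc = 1 / (2 * pi * 190286.0 * 0.00047)
   = 1 / 561.93303370013
   = 0.00178 Hz

0.00178 Hz


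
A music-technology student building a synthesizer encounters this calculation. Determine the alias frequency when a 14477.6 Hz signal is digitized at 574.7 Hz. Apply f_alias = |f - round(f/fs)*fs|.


Compute the nearest integer multiple of fs to the signal:
n = round(14477.6 / 574.7) = 25
f_alias = |14477.6 - 25 * 574.7|
        = |14477.6 - 14367.5|
        = 110.1 Hz

110.1


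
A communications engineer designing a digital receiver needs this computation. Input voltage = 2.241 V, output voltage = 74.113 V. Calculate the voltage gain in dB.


Voltage gain in dB:
G = 20 * log10(Vout / Vin)
  = 20 * log10(74.113 / 2.241)
  = 20 * log10(33.071397)
  = 20 * 1.519453
  = 30.39 dB

30.39 dB


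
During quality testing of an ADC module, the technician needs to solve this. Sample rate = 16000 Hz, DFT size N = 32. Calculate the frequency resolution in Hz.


DFT frequency resolution:
df = fs / N
   = 16000 / 32
   = 500.0 Hz

500.0 Hz


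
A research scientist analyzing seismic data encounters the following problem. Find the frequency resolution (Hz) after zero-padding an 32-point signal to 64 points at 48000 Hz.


Frequency resolution after zero-padding:
N_padded = 32 * 2 = 64
df = fs / N_padded
   = 48000 / 64
   = 750.0 Hz

750.0 Hz


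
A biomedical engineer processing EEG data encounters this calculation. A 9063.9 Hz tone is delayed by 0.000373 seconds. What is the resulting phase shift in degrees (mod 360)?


Phase shift from frequency and time delay:
phi = 360 * f * t_delay
    = 360 * 9063.9 * 0.000373
    = 1217.1 degrees
    mod 360 = 137.1 degrees

137.1 degrees


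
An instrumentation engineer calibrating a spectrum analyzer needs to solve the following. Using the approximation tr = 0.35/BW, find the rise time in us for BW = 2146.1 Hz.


Rise time from bandwidth relationship:
tr = 0.35 / BW
   = 0.35 / 2146.1
   = 0.0001630865291 s
   = 163.0865 us

163.0865 us


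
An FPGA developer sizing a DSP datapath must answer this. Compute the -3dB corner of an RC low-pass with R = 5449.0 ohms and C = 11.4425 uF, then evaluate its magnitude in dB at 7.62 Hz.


Step 1 — cutoff frequency:
fc = 1 / (2*pi*R*C)
C = 11.4425 uF = 1.14425e-05 F
fc = 1 / (2*pi*5449.0*1.14425e-05)
   = 2.5526 Hz

Step 2 — magnitude at f = 7.62 Hz:
|H(f)| = 1 / sqrt(1 + (f/fc)^2)
f/fc = 7.62 / 2.5526 = 2.985192
|H| = 1 / sqrt(1 + 8.911371) = 0.3176385
|H|_dB = 20*log10(0.3176385) = -9.96 dB

fc = 2.5526 Hz; |H(7.62 Hz)| = -9.96 dB


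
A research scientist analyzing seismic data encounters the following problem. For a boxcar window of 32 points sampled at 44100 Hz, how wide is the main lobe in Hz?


Main lobe width for a rectangular window:
Width = 2 * fs / N
      = 2 * 44100 / 32
      = 88200 / 32
      = 2756.25 Hz

2756.25 Hz


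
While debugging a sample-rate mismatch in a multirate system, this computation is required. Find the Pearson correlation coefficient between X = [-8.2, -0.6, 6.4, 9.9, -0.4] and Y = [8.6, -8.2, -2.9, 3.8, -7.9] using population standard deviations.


Pearson correlation coefficient (population):
r = cov(X,Y) / (std(X) * std(Y))
Mean X = 1.42, Mean Y = -1.32
Cov(X,Y) = -6.8016
Std(X) = 6.271332, Std(Y) = 6.599212
r = -0.1643

-0.1643


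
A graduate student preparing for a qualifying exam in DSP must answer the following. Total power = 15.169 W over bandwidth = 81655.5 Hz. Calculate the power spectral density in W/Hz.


Power spectral density:
PSD = P / BW
    = 15.169 / 81655.5
    = 0.00018577 W/Hz

0.00018577 W/Hz


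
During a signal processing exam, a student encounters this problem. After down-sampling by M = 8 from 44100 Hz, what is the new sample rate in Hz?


Decimation reduces the sample rate:
fs_out = fs_in / M
       = 44100 / 8
       = 5512.5 Hz

5512.5 Hz


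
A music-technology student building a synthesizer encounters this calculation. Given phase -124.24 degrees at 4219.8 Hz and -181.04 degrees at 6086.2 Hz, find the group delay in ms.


Group delay from phase difference:
tau = -d(phi)/d(omega)
d(phi) = -56.8 deg = -0.991347 rad
d(omega) = 2*pi*(6086.2 - 4219.8) = 11726.9371 rad/s
tau = -(-0.991347) / 11726.9371
    = 0.0845 ms

0.0845 ms


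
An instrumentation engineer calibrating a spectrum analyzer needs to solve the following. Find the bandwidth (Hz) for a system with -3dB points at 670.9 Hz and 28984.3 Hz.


Bandwidth is the difference of -3dB frequencies:
BW = f_high - f_low
   = 28984.3 - 670.9
   = 28313.4 Hz

28313.4 Hz


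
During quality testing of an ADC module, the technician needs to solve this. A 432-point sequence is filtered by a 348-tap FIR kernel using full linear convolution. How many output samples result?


Linear convolution output length:
L = N + M - 1
  = 432 + 348 - 1
  = 779 samples

779


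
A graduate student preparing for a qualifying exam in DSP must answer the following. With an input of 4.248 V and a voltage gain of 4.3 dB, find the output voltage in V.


Output voltage from dB gain:
V_out = V_in * 10^(gain_dB / 20)
      = 4.248 * 10^(4.3 / 20)
      = 4.248 * 1.64059
      = 6.9692 V

6.9692 V


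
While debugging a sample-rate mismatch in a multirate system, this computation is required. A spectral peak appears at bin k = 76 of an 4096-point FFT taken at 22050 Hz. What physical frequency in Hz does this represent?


Frequency of DFT bin k:
f_k = k * fs / N
    = 76 * 22050 / 4096
    = 1675800 / 4096
    = 409.131 Hz

409.131 Hz


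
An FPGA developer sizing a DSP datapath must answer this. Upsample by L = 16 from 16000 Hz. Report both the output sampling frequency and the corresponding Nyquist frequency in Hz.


Step 1 — output sample rate after interpolation by L:
fs_out = L * fs_in = 16 * 16000 = 256000 Hz

Step 2 — Nyquist frequency of the output stream:
f_Nyq = fs_out / 2 = 256000 / 2 = 128000.0 Hz

fs_out = 256000 Hz; f_Nyquist = 128000.0 Hz


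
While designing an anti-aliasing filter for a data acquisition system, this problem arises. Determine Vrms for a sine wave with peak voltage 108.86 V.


RMS voltage for a sinusoidal waveform:
V_rms = V_peak / sqrt(2)
      = 108.86 / 1.414214
      = 76.976 V

76.976 V


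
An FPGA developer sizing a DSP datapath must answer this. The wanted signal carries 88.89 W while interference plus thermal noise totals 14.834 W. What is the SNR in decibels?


SNR in decibels:
SNR = 10 * log10(Ps / Pn)
    = 10 * log10(88.89 / 14.834)
    = 10 * log10(5.9923)
    = 10 * 0.7776
    = 7.78 dB

7.78 dB


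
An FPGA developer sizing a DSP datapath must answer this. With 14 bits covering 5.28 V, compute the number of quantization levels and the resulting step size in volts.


Step 1 — number of quantization levels:
L = 2^N = 2^14 = 16384

Step 2 — LSB step size:
delta = Vfs / L
      = 5.28 / 16384
      = 0.00032227 V

Levels = 16384; step size = 0.00032227 V


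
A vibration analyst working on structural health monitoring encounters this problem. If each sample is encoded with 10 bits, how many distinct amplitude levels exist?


Number of quantization levels = 2^N
= 2^10
= 1024

1024


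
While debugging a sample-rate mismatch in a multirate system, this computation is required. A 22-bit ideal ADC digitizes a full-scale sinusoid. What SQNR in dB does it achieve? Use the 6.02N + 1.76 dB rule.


Theoretical SNR for a full-scale sinusoid:
SNR = 6.02 * N + 1.76
    = 6.02 * 22 + 1.76
    = 132.44 + 1.76
    = 134.2 dB

134.2 dB


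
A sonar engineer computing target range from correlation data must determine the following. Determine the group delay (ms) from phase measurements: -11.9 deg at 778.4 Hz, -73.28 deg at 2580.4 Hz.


Group delay from phase difference:
tau = -d(phi)/d(omega)
d(phi) = -61.38 deg = -1.071283 rad
d(omega) = 2*pi*(2580.4 - 778.4) = 11322.2999 rad/s
tau = -(-1.071283) / 11322.2999
    = 0.0946 ms

0.0946 ms


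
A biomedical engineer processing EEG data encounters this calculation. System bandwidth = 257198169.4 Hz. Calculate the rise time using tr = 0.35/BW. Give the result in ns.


Rise time from bandwidth relationship:
tr = 0.35 / BW
   = 0.35 / 257198169.4
   = 1.360818395e-09 s
   = 1.3608 ns

1.3608 ns


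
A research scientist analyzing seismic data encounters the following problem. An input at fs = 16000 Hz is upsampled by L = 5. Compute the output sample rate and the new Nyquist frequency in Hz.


Step 1 — output sample rate after interpolation by L:
fs_out = L * fs_in = 5 * 16000 = 80000 Hz

Step 2 — Nyquist frequency of the output stream:
f_Nyq = fs_out / 2 = 80000 / 2 = 40000.0 Hz

fs_out = 80000 Hz; f_Nyquist = 40000.0 Hz


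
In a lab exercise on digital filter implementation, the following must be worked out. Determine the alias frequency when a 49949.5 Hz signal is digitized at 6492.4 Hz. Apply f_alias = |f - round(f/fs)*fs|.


Compute the nearest integer multiple of fs to the signal:
n = round(49949.5 / 6492.4) = 8
f_alias = |49949.5 - 8 * 6492.4|
        = |49949.5 - 51939.2|
        = 1989.7 Hz

1989.7


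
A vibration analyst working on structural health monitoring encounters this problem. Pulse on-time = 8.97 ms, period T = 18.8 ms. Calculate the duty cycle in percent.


Duty cycle as a percentage:
DC = (t_on / T) * 100
   = (8.97 / 18.8) * 100
   = 0.477128 * 100
   = 47.71 %

47.71 %


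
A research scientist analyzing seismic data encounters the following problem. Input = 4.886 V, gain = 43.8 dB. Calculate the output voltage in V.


Output voltage from dB gain:
V_out = V_in * 10^(gain_dB / 20)
      = 4.886 * 10^(43.8 / 20)
      = 4.886 * 154.881662
      = 756.7518 V

756.7518 V


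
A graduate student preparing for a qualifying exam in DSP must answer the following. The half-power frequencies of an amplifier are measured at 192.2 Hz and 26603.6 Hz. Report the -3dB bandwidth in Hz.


Bandwidth is the difference of -3dB frequencies:
BW = f_high - f_low
   = 26603.6 - 192.2
   = 26411.4 Hz

26411.4 Hz


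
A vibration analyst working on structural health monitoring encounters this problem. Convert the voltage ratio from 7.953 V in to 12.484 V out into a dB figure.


Voltage gain in dB:
G = 20 * log10(Vout / Vin)
  = 20 * log10(12.484 / 7.953)
  = 20 * log10(1.569722)
  = 20 * 0.195823
  = 3.92 dB

3.92 dB


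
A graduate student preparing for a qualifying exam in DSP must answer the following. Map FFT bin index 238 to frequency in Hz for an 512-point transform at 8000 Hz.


Frequency of DFT bin k:
f_k = k * fs / N
    = 238 * 8000 / 512
    = 1904000 / 512
    = 3718.75 Hz

3718.75 Hz


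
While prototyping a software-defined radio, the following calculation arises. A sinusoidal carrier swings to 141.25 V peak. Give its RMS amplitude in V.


RMS voltage for a sinusoidal waveform:
V_rms = V_peak / sqrt(2)
      = 141.25 / 1.414214
      = 99.879 V

99.879 V


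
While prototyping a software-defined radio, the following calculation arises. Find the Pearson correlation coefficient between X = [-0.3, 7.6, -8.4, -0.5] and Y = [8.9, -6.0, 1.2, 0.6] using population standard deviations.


Pearson correlation coefficient (population):
r = cov(X,Y) / (std(X) * std(Y))
Mean X = -0.4, Mean Y = 1.175
Cov(X,Y) = -14.1925
Std(X) = 5.657296, Std(Y) = 5.279382
r = -0.4752

-0.4752


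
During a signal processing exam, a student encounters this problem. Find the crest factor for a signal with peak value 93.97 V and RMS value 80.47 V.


Crest factor is the ratio of peak to RMS:
CF = V_peak / V_rms
   = 93.97 / 80.47
   = 1.1678

1.1678


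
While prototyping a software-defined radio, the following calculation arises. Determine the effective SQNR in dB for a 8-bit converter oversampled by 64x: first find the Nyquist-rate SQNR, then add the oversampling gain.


Step 1 — baseline SQNR at Nyquist:
SQNR_base = 6.02*N + 1.76
          = 6.02*8 + 1.76
          = 49.92 dB

Step 2 — oversampling processing gain:
G = 10*log10(OSR) = 10*log10(64) = 18.06 dB

Step 3 — total:
SQNR_total = 49.92 + 18.06 = 67.98 dB

Base SQNR = 49.92 dB; oversampled SQNR = 67.98 dB
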